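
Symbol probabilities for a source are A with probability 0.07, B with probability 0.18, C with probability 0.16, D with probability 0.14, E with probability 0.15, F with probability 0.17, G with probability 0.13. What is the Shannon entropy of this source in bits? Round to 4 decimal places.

2.7618 bits

H = −Σ pᵢ log₂ pᵢ.
−0.07·log₂(0.07) = 0.2686
−0.18·log₂(0.18) = 0.4453
−0.16·log₂(0.16) = 0.4230
−0.14·log₂(0.14) = 0.3971
−0.15·log₂(0.15) = 0.4105
−0.17·log₂(0.17) = 0.4346
−0.13·log₂(0.13) = 0.3826
Sum ≈ 2.7618 → 2.7618 bits.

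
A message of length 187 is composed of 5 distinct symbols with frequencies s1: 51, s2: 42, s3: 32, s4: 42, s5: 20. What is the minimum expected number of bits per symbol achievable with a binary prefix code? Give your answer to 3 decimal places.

Probabilities are the counts divided by 187.
Repeatedly combine the two least-probable nodes; the expected code length is the sum of the merged weights.
merge 20/187 + 32/187 → 52/187
merge 42/187 + 42/187 → 84/187
merge 3/11 + 52/187 → 103/187
merge 84/187 + 103/187 → 1
L = 52/187 + 84/187 + 103/187 + 1 = 426/187 ≈ 2.278 bits/symbol.

2.278 bits/symbol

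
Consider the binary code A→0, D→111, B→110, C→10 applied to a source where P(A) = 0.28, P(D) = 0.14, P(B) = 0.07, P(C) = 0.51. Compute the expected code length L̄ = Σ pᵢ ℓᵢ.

1.93 bits/symbol

L̄ = Σ pᵢ·ℓᵢ = 0.28·1 + 0.14·3 + 0.07·3 + 0.51·2 = 1.93 bits/symbol.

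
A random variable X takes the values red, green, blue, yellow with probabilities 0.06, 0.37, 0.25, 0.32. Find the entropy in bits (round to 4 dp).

H = −Σ pᵢ log₂ pᵢ.
−0.06·log₂(0.06) = 0.2435
−0.37·log₂(0.37) = 0.5307
−0.25·log₂(0.25) = 0.5000
−0.32·log₂(0.32) = 0.5260
Sum ≈ 1.8003 → 1.8003 bits.

1.8003 bits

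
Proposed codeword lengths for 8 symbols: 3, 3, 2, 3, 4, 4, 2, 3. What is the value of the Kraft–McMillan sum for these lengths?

1.125

With common denominator 2^4 = 16: Σ 2^(−ℓᵢ) = 2/16 + 2/16 + 4/16 + 2/16 + 1/16 + 1/16 + 4/16 + 2/16 = 18/16 = 1.125.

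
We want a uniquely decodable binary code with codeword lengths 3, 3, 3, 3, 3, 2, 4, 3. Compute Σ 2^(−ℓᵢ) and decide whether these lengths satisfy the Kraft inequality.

With common denominator 2^4 = 16: Σ 2^(−ℓᵢ) = 2/16 + 2/16 + 2/16 + 2/16 + 2/16 + 4/16 + 1/16 + 2/16 = 17/16 = 1.0625.
Kraft's inequality requires Σ ≤ 1; here Σ = 1.0625 > 1, so no such prefix code exists.

1.0625; no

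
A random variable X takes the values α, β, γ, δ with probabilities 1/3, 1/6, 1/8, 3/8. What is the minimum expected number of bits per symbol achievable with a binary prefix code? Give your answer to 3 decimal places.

Repeatedly combine the two least-probable nodes; the expected code length is the sum of the merged weights.
merge 1/8 + 1/6 → 7/24
merge 7/24 + 1/3 → 5/8
merge 3/8 + 5/8 → 1
L = 7/24 + 5/8 + 1 = 23/12 ≈ 1.917 bits/symbol.

1.917 bits/symbol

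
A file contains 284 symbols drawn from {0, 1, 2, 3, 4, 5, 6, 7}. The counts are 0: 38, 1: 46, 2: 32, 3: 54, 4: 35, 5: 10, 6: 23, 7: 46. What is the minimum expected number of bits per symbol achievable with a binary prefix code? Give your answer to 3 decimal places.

2.926 bits/symbol

Probabilities are the counts divided by 284.
Repeatedly combine the two least-probable nodes; the expected code length is the sum of the merged weights.
merge 5/142 + 23/284 → 33/284
merge 8/71 + 33/284 → 65/284
merge 35/284 + 19/142 → 73/284
merge 23/142 + 23/142 → 23/71
merge 27/142 + 65/284 → 119/284
merge 73/284 + 23/71 → 165/284
merge 119/284 + 165/284 → 1
L = 33/284 + 65/284 + 73/284 + 23/71 + 119/284 + 165/284 + 1 = 831/284 ≈ 2.926 bits/symbol.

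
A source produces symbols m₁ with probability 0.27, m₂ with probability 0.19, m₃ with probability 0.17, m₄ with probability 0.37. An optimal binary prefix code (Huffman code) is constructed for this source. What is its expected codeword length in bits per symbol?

Repeatedly combine the two least-probable nodes; the expected code length is the sum of the merged weights.
merge 17/100 + 19/100 → 9/25
merge 27/100 + 9/25 → 63/100
merge 37/100 + 63/100 → 1
L = 9/25 + 63/100 + 1 = 199/100 = 1.99 bits/symbol.

1.99 bits/symbol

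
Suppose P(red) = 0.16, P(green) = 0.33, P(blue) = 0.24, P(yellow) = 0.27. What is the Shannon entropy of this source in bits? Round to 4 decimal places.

H = −Σ pᵢ log₂ pᵢ.
−0.16·log₂(0.16) = 0.4230
−0.33·log₂(0.33) = 0.5278
−0.24·log₂(0.24) = 0.4941
−0.27·log₂(0.27) = 0.5100
Sum ≈ 1.9550 → 1.9550 bits.

1.9550 bits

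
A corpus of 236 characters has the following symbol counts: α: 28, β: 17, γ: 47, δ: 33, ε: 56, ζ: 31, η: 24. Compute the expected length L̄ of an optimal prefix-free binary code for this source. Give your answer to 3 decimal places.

Probabilities are the counts divided by 236.
Repeatedly combine the two least-probable nodes; the expected code length is the sum of the merged weights.
merge 17/236 + 6/59 → 41/236
merge 7/59 + 31/236 → 1/4
merge 33/236 + 41/236 → 37/118
merge 47/236 + 14/59 → 103/236
merge 1/4 + 37/118 → 133/236
merge 103/236 + 133/236 → 1
L = 41/236 + 1/4 + 37/118 + 103/236 + 133/236 + 1 = 323/118 ≈ 2.737 bits/symbol.

2.737 bits/symbol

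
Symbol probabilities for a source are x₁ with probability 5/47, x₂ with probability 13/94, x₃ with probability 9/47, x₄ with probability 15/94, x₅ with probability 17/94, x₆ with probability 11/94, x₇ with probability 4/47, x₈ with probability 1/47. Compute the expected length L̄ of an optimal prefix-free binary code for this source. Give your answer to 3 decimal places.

Repeatedly combine the two least-probable nodes; the expected code length is the sum of the merged weights.
merge 1/47 + 4/47 → 5/47
merge 5/47 + 5/47 → 10/47
merge 11/94 + 13/94 → 12/47
merge 15/94 + 17/94 → 16/47
merge 9/47 + 10/47 → 19/47
merge 12/47 + 16/47 → 28/47
merge 19/47 + 28/47 → 1
L = 5/47 + 10/47 + 12/47 + 16/47 + 19/47 + 28/47 + 1 = 137/47 ≈ 2.915 bits/symbol.

2.915 bits/symbol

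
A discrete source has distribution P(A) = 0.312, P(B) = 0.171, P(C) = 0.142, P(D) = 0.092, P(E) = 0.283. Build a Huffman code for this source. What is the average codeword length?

2.234 bits/symbol

Repeatedly combine the two least-probable nodes; the expected code length is the sum of the merged weights.
merge 23/250 + 71/500 → 117/500
merge 171/1000 + 117/500 → 81/200
merge 283/1000 + 39/125 → 119/200
merge 81/200 + 119/200 → 1
L = 117/500 + 81/200 + 119/200 + 1 = 1117/500 = 2.234 bits/symbol.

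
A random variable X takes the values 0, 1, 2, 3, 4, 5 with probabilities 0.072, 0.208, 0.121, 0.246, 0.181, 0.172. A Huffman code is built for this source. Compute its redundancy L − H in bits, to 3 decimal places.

0.052 bits

Entropy H = −Σ p log₂ p ≈ 2.4940 bits.
Huffman merges: 9/125+121/1000→193/1000; 43/250+181/1000→353/1000; 193/1000+26/125→401/1000; 123/500+353/1000→599/1000; 401/1000+599/1000→1. L = 1273/500 ≈ 2.5460.
L − H = 2.5460 − 2.4940 = 0.052 bits.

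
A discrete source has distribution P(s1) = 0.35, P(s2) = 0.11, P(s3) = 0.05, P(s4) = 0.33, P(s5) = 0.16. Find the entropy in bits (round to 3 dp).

H = −Σ pᵢ log₂ pᵢ.
−0.35·log₂(0.35) = 0.5301
−0.11·log₂(0.11) = 0.3503
−0.05·log₂(0.05) = 0.2161
−0.33·log₂(0.33) = 0.5278
−0.16·log₂(0.16) = 0.4230
Sum ≈ 2.0473 → 2.047 bits.

2.047 bits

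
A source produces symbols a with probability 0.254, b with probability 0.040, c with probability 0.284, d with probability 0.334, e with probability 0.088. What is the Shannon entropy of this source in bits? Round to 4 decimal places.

2.0407 bits

H = −Σ pᵢ log₂ pᵢ.
−0.254·log₂(0.254) = 0.5022
−0.040·log₂(0.040) = 0.1858
−0.284·log₂(0.284) = 0.5158
−0.334·log₂(0.334) = 0.5284
−0.088·log₂(0.088) = 0.3086
Sum ≈ 2.0407 → 2.0407 bits.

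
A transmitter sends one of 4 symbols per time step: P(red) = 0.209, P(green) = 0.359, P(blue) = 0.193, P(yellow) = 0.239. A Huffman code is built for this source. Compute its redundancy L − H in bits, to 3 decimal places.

Entropy H = −Σ p log₂ p ≈ 1.9542 bits.
Huffman merges: 193/1000+209/1000→201/500; 239/1000+359/1000→299/500; 201/500+299/500→1. L = 2 ≈ 2.0000.
L − H = 2.0000 − 1.9542 = 0.046 bits.

0.046 bits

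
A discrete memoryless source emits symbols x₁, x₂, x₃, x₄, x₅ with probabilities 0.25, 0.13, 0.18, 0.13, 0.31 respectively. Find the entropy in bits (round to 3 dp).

2.234 bits

H = −Σ pᵢ log₂ pᵢ.
−0.25·log₂(0.25) = 0.5000
−0.13·log₂(0.13) = 0.3826
−0.18·log₂(0.18) = 0.4453
−0.13·log₂(0.13) = 0.3826
−0.31·log₂(0.31) = 0.5238
Sum ≈ 2.2344 → 2.234 bits.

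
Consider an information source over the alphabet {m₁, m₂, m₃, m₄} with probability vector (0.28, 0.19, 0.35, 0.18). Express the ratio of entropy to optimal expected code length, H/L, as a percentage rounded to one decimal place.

97.2%

Entropy H = −Σ p log₂ p ≈ 1.9449 bits.
Huffman merges: 9/50+19/100→37/100; 7/25+7/20→63/100; 37/100+63/100→1. L = 2 ≈ 2.0000.
Efficiency = H/L = 1.9449/2.0000 = 97.2%.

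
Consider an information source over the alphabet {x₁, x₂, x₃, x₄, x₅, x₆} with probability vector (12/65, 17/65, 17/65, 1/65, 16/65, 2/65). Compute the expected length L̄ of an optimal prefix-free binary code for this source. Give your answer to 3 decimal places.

Repeatedly combine the two least-probable nodes; the expected code length is the sum of the merged weights.
merge 1/65 + 2/65 → 3/65
merge 3/65 + 12/65 → 3/13
merge 3/13 + 16/65 → 31/65
merge 17/65 + 17/65 → 34/65
merge 31/65 + 34/65 → 1
L = 3/65 + 3/13 + 31/65 + 34/65 + 1 = 148/65 ≈ 2.277 bits/symbol.

2.277 bits/symbol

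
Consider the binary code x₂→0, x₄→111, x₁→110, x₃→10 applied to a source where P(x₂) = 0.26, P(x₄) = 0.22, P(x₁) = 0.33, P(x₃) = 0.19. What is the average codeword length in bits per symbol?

L̄ = Σ pᵢ·ℓᵢ = 0.26·1 + 0.22·3 + 0.33·3 + 0.19·2 = 2.29 bits/symbol.

2.29 bits/symbol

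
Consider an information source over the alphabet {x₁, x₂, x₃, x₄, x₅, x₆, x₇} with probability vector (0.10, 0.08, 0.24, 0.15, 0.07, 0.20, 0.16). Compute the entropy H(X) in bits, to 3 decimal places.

H = −Σ pᵢ log₂ pᵢ.
−0.10·log₂(0.10) = 0.3322
−0.08·log₂(0.08) = 0.2915
−0.24·log₂(0.24) = 0.4941
−0.15·log₂(0.15) = 0.4105
−0.07·log₂(0.07) = 0.2686
−0.20·log₂(0.20) = 0.4644
−0.16·log₂(0.16) = 0.4230
Sum ≈ 2.6843 → 2.684 bits.

2.684 bits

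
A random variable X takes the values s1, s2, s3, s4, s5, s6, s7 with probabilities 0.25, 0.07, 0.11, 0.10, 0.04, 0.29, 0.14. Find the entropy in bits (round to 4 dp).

2.5518 bits

H = −Σ pᵢ log₂ pᵢ.
−0.25·log₂(0.25) = 0.5000
−0.07·log₂(0.07) = 0.2686
−0.11·log₂(0.11) = 0.3503
−0.10·log₂(0.10) = 0.3322
−0.04·log₂(0.04) = 0.1858
−0.29·log₂(0.29) = 0.5179
−0.14·log₂(0.14) = 0.3971
Sum ≈ 2.5518 → 2.5518 bits.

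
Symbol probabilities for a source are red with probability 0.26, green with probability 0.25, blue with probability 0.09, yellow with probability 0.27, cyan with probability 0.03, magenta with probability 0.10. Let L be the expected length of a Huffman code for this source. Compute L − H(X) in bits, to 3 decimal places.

0.028 bits

Entropy H = −Σ p log₂ p ≈ 2.3119 bits.
Huffman merges: 3/100+9/100→3/25; 1/10+3/25→11/50; 11/50+1/4→47/100; 13/50+27/100→53/100; 47/100+53/100→1. L = 117/50 ≈ 2.3400.
L − H = 2.3400 − 2.3119 = 0.028 bits.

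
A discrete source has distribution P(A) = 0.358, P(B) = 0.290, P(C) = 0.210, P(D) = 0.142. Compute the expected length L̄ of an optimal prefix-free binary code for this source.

Repeatedly combine the two least-probable nodes; the expected code length is the sum of the merged weights.
merge 71/500 + 21/100 → 44/125
merge 29/100 + 44/125 → 321/500
merge 179/500 + 321/500 → 1
L = 44/125 + 321/500 + 1 = 997/500 = 1.994 bits/symbol.

1.994 bits/symbol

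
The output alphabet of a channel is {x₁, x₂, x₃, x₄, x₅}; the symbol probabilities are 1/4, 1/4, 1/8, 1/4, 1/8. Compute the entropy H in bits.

2.25 bits

Each probability is a power of 1/2, so log₂(1/p) is an integer.
H = Σ p·log₂(1/p) = 1/4·2 + 1/4·2 + 1/8·3 + 1/4·2 + 1/8·3 = 2.25 bits.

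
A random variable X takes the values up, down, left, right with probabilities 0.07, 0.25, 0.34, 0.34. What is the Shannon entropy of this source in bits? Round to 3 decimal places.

H = −Σ pᵢ log₂ pᵢ.
−0.07·log₂(0.07) = 0.2686
−0.25·log₂(0.25) = 0.5000
−0.34·log₂(0.34) = 0.5292
−0.34·log₂(0.34) = 0.5292
Sum ≈ 1.8269 → 1.827 bits.

1.827 bits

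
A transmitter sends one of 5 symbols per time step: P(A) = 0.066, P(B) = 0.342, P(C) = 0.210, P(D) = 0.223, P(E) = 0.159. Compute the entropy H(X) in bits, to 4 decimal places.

2.1656 bits

H = −Σ pᵢ log₂ pᵢ.
−0.066·log₂(0.066) = 0.2588
−0.342·log₂(0.342) = 0.5294
−0.210·log₂(0.210) = 0.4728
−0.223·log₂(0.223) = 0.4828
−0.159·log₂(0.159) = 0.4218
Sum ≈ 2.1656 → 2.1656 bits.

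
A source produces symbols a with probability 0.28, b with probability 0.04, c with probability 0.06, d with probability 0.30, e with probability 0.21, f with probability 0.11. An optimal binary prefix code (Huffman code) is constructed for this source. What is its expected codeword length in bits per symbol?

2.31 bits/symbol

Repeatedly combine the two least-probable nodes; the expected code length is the sum of the merged weights.
merge 1/25 + 3/50 → 1/10
merge 1/10 + 11/100 → 21/100
merge 21/100 + 21/100 → 21/50
merge 7/25 + 3/10 → 29/50
merge 21/50 + 29/50 → 1
L = 1/10 + 21/100 + 21/50 + 29/50 + 1 = 231/100 = 2.31 bits/symbol.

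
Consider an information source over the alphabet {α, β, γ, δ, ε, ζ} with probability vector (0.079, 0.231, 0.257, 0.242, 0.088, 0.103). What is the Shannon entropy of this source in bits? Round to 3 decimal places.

2.423 bits

H = −Σ pᵢ log₂ pᵢ.
−0.079·log₂(0.079) = 0.2893
−0.231·log₂(0.231) = 0.4883
−0.257·log₂(0.257) = 0.5038
−0.242·log₂(0.242) = 0.4954
−0.088·log₂(0.088) = 0.3086
−0.103·log₂(0.103) = 0.3378
Sum ≈ 2.4231 → 2.423 bits.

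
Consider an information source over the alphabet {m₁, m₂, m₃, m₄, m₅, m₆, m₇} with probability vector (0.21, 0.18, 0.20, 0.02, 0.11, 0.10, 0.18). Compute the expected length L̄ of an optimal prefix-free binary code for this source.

Repeatedly combine the two least-probable nodes; the expected code length is the sum of the merged weights.
merge 1/50 + 1/10 → 3/25
merge 11/100 + 3/25 → 23/100
merge 9/50 + 9/50 → 9/25
merge 1/5 + 21/100 → 41/100
merge 23/100 + 9/25 → 59/100
merge 41/100 + 59/100 → 1
L = 3/25 + 23/100 + 9/25 + 41/100 + 59/100 + 1 = 271/100 = 2.71 bits/symbol.

2.71 bits/symbol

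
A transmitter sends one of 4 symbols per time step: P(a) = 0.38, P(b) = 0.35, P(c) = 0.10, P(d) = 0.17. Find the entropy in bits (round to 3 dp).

H = −Σ pᵢ log₂ pᵢ.
−0.38·log₂(0.38) = 0.5305
−0.35·log₂(0.35) = 0.5301
−0.10·log₂(0.10) = 0.3322
−0.17·log₂(0.17) = 0.4346
Sum ≈ 1.8273 → 1.827 bits.

1.827 bits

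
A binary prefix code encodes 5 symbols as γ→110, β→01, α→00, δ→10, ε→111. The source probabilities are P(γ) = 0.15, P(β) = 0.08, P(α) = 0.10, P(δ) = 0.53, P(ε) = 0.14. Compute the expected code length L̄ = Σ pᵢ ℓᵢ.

2.29 bits/symbol

L̄ = Σ pᵢ·ℓᵢ = 0.15·3 + 0.08·2 + 0.10·2 + 0.53·2 + 0.14·3 = 2.29 bits/symbol.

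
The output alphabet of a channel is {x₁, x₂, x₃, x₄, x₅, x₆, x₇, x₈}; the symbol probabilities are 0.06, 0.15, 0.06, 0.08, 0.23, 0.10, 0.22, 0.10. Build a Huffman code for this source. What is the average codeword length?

2.85 bits/symbol

Repeatedly combine the two least-probable nodes; the expected code length is the sum of the merged weights.
merge 3/50 + 3/50 → 3/25
merge 2/25 + 1/10 → 9/50
merge 1/10 + 3/25 → 11/50
merge 3/20 + 9/50 → 33/100
merge 11/50 + 11/50 → 11/25
merge 23/100 + 33/100 → 14/25
merge 11/25 + 14/25 → 1
L = 3/25 + 9/50 + 11/50 + 33/100 + 11/25 + 14/25 + 1 = 57/20 = 2.85 bits/symbol.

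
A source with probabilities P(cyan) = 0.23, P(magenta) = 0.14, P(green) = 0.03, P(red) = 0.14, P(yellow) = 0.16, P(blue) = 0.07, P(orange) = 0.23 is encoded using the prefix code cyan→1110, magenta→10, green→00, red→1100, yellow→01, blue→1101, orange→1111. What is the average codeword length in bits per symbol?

3.34 bits/symbol

L̄ = Σ pᵢ·ℓᵢ = 0.23·4 + 0.14·2 + 0.03·2 + 0.14·4 + 0.16·2 + 0.07·4 + 0.23·4 = 3.34 bits/symbol.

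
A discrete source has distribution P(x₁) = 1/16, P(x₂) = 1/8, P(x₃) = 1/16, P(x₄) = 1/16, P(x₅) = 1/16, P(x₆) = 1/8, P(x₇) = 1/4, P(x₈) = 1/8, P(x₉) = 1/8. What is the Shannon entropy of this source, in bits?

3 bits

Each probability is a power of 1/2, so log₂(1/p) is an integer.
H = Σ p·log₂(1/p) = 1/16·4 + 1/8·3 + 1/16·4 + 1/16·4 + 1/16·4 + 1/8·3 + 1/4·2 + 1/8·3 + 1/8·3 = 3 bits.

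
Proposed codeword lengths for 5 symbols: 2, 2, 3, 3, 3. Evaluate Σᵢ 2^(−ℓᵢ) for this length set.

With common denominator 2^3 = 8: Σ 2^(−ℓᵢ) = 2/8 + 2/8 + 1/8 + 1/8 + 1/8 = 7/8 = 0.875.

0.875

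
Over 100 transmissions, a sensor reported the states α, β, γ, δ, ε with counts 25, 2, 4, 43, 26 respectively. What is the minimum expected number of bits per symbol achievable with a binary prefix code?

1.94 bits/symbol

Probabilities are the counts divided by 100.
Repeatedly combine the two least-probable nodes; the expected code length is the sum of the merged weights.
merge 1/50 + 1/25 → 3/50
merge 3/50 + 1/4 → 31/100
merge 13/50 + 31/100 → 57/100
merge 43/100 + 57/100 → 1
L = 3/50 + 31/100 + 57/100 + 1 = 97/50 = 1.94 bits/symbol.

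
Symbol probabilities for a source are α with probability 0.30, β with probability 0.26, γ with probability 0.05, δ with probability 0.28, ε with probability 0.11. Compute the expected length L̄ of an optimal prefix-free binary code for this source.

2.16 bits/symbol

Repeatedly combine the two least-probable nodes; the expected code length is the sum of the merged weights.
merge 1/20 + 11/100 → 4/25
merge 4/25 + 13/50 → 21/50
merge 7/25 + 3/10 → 29/50
merge 21/50 + 29/50 → 1
L = 4/25 + 21/50 + 29/50 + 1 = 54/25 = 2.16 bits/symbol.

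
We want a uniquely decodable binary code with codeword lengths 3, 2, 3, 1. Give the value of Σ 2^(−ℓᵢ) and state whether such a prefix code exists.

1; yes

With common denominator 2^3 = 8: Σ 2^(−ℓᵢ) = 1/8 + 2/8 + 1/8 + 4/8 = 8/8 = 1.
Kraft's inequality requires Σ ≤ 1; here Σ = 1 ≤ 1, so such a prefix code exists.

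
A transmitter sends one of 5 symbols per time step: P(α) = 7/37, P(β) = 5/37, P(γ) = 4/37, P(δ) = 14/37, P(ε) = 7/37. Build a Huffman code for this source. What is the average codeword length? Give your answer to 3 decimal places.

Repeatedly combine the two least-probable nodes; the expected code length is the sum of the merged weights.
merge 4/37 + 5/37 → 9/37
merge 7/37 + 7/37 → 14/37
merge 9/37 + 14/37 → 23/37
merge 14/37 + 23/37 → 1
L = 9/37 + 14/37 + 23/37 + 1 = 83/37 ≈ 2.243 bits/symbol.

2.243 bits/symbol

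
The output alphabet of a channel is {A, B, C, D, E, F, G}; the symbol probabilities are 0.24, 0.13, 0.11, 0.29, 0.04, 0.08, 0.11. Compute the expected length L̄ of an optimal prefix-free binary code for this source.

2.59 bits/symbol

Repeatedly combine the two least-probable nodes; the expected code length is the sum of the merged weights.
merge 1/25 + 2/25 → 3/25
merge 11/100 + 11/100 → 11/50
merge 3/25 + 13/100 → 1/4
merge 11/50 + 6/25 → 23/50
merge 1/4 + 29/100 → 27/50
merge 23/50 + 27/50 → 1
L = 3/25 + 11/50 + 1/4 + 23/50 + 27/50 + 1 = 259/100 = 2.59 bits/symbol.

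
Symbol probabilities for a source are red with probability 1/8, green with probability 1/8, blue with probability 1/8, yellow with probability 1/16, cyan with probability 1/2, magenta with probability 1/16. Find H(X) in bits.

2.125 bits

Each probability is a power of 1/2, so log₂(1/p) is an integer.
H = Σ p·log₂(1/p) = 1/8·3 + 1/8·3 + 1/8·3 + 1/16·4 + 1/2·1 + 1/16·4 = 2.125 bits.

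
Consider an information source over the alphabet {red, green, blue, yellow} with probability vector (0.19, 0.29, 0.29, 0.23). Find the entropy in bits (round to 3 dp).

1.979 bits

H = −Σ pᵢ log₂ pᵢ.
−0.19·log₂(0.19) = 0.4552
−0.29·log₂(0.29) = 0.5179
−0.29·log₂(0.29) = 0.5179
−0.23·log₂(0.23) = 0.4877
Sum ≈ 1.9787 → 1.979 bits.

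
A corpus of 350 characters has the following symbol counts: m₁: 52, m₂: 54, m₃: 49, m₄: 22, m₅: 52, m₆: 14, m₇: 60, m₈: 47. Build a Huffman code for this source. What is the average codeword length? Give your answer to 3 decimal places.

Probabilities are the counts divided by 350.
Repeatedly combine the two least-probable nodes; the expected code length is the sum of the merged weights.
merge 1/25 + 11/175 → 18/175
merge 18/175 + 47/350 → 83/350
merge 7/50 + 26/175 → 101/350
merge 26/175 + 27/175 → 53/175
merge 6/35 + 83/350 → 143/350
merge 101/350 + 53/175 → 207/350
merge 143/350 + 207/350 → 1
L = 18/175 + 83/350 + 101/350 + 53/175 + 143/350 + 207/350 + 1 = 513/175 ≈ 2.931 bits/symbol.

2.931 bits/symbol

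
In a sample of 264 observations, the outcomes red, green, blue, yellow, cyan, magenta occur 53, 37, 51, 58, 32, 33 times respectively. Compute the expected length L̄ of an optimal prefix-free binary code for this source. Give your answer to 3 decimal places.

Probabilities are the counts divided by 264.
Repeatedly combine the two least-probable nodes; the expected code length is the sum of the merged weights.
merge 4/33 + 1/8 → 65/264
merge 37/264 + 17/88 → 1/3
merge 53/264 + 29/132 → 37/88
merge 65/264 + 1/3 → 51/88
merge 37/88 + 51/88 → 1
L = 65/264 + 1/3 + 37/88 + 51/88 + 1 = 227/88 ≈ 2.580 bits/symbol.

2.580 bits/symbol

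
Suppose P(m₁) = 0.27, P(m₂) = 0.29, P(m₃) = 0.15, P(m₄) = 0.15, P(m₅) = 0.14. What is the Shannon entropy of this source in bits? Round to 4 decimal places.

H = −Σ pᵢ log₂ pᵢ.
−0.27·log₂(0.27) = 0.5100
−0.29·log₂(0.29) = 0.5179
−0.15·log₂(0.15) = 0.4105
−0.15·log₂(0.15) = 0.4105
−0.14·log₂(0.14) = 0.3971
Sum ≈ 2.2461 → 2.2461 bits.

2.2461 bits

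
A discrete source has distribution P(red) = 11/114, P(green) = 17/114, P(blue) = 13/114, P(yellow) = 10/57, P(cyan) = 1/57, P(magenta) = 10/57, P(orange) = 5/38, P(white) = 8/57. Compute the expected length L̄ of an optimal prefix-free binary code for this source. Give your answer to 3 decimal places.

2.939 bits/symbol

Repeatedly combine the two least-probable nodes; the expected code length is the sum of the merged weights.
merge 1/57 + 11/114 → 13/114
merge 13/114 + 13/114 → 13/57
merge 5/38 + 8/57 → 31/114
merge 17/114 + 10/57 → 37/114
merge 10/57 + 13/57 → 23/57
merge 31/114 + 37/114 → 34/57
merge 23/57 + 34/57 → 1
L = 13/114 + 13/57 + 31/114 + 37/114 + 23/57 + 34/57 + 1 = 335/114 ≈ 2.939 bits/symbol.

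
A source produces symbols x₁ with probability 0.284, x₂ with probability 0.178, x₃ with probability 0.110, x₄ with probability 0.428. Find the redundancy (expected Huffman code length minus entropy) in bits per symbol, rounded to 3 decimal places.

0.027 bits

Entropy H = −Σ p log₂ p ≈ 1.8333 bits.
Huffman merges: 11/100+89/500→36/125; 71/250+36/125→143/250; 107/250+143/250→1. L = 93/50 ≈ 1.8600.
L − H = 1.8600 − 1.8333 = 0.027 bits.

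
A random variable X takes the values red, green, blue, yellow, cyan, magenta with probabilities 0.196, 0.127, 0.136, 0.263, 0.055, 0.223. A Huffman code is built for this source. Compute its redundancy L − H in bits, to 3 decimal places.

Entropy H = −Σ p log₂ p ≈ 2.4500 bits.
Huffman merges: 11/200+127/1000→91/500; 17/125+91/500→159/500; 49/250+223/1000→419/1000; 263/1000+159/500→581/1000; 419/1000+581/1000→1. L = 5/2 ≈ 2.5000.
L − H = 2.5000 − 2.4500 = 0.050 bits.

0.050 bits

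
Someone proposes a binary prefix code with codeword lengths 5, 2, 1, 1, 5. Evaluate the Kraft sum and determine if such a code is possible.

1.3125; no

With common denominator 2^5 = 32: Σ 2^(−ℓᵢ) = 1/32 + 8/32 + 16/32 + 16/32 + 1/32 = 42/32 = 1.3125.
Kraft's inequality requires Σ ≤ 1; here Σ = 1.3125 > 1, so no such prefix code exists.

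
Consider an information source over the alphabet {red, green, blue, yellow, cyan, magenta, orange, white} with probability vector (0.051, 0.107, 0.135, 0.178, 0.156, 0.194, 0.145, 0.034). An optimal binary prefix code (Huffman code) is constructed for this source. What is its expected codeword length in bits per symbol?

2.891 bits/symbol

Repeatedly combine the two least-probable nodes; the expected code length is the sum of the merged weights.
merge 17/500 + 51/1000 → 17/200
merge 17/200 + 107/1000 → 24/125
merge 27/200 + 29/200 → 7/25
merge 39/250 + 89/500 → 167/500
merge 24/125 + 97/500 → 193/500
merge 7/25 + 167/500 → 307/500
merge 193/500 + 307/500 → 1
L = 17/200 + 24/125 + 7/25 + 167/500 + 193/500 + 307/500 + 1 = 2891/1000 = 2.891 bits/symbol.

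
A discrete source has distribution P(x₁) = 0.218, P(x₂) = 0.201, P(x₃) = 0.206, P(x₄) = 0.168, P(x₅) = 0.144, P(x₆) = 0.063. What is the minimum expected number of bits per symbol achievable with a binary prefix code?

2.576 bits/symbol

Repeatedly combine the two least-probable nodes; the expected code length is the sum of the merged weights.
merge 63/1000 + 18/125 → 207/1000
merge 21/125 + 201/1000 → 369/1000
merge 103/500 + 207/1000 → 413/1000
merge 109/500 + 369/1000 → 587/1000
merge 413/1000 + 587/1000 → 1
L = 207/1000 + 369/1000 + 413/1000 + 587/1000 + 1 = 322/125 = 2.576 bits/symbol.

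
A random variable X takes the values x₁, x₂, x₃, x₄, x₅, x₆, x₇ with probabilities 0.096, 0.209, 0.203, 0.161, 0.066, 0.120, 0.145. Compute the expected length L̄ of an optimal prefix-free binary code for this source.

2.75 bits/symbol

Repeatedly combine the two least-probable nodes; the expected code length is the sum of the merged weights.
merge 33/500 + 12/125 → 81/500
merge 3/25 + 29/200 → 53/200
merge 161/1000 + 81/500 → 323/1000
merge 203/1000 + 209/1000 → 103/250
merge 53/200 + 323/1000 → 147/250
merge 103/250 + 147/250 → 1
L = 81/500 + 53/200 + 323/1000 + 103/250 + 147/250 + 1 = 11/4 = 2.75 bits/symbol.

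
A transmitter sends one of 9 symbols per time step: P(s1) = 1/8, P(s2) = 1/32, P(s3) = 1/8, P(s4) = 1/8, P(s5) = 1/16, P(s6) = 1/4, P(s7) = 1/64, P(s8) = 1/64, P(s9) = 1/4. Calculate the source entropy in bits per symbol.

Each probability is a power of 1/2, so log₂(1/p) is an integer.
H = Σ p·log₂(1/p) = 1/8·3 + 1/32·5 + 1/8·3 + 1/8·3 + 1/16·4 + 1/4·2 + 1/64·6 + 1/64·6 + 1/4·2 = 2.71875 bits.

2.71875 bits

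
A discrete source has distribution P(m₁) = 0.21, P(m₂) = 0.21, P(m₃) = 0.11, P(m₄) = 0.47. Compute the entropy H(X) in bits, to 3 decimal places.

1.808 bits

H = −Σ pᵢ log₂ pᵢ.
−0.21·log₂(0.21) = 0.4728
−0.21·log₂(0.21) = 0.4728
−0.11·log₂(0.11) = 0.3503
−0.47·log₂(0.47) = 0.5120
Sum ≈ 1.8079 → 1.808 bits.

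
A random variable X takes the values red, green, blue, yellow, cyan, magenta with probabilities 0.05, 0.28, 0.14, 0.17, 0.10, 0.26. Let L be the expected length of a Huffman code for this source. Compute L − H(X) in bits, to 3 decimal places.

Entropy H = −Σ p log₂ p ≈ 2.3995 bits.
Huffman merges: 1/20+1/10→3/20; 7/50+3/20→29/100; 17/100+13/50→43/100; 7/25+29/100→57/100; 43/100+57/100→1. L = 61/25 ≈ 2.4400.
L − H = 2.4400 − 2.3995 = 0.041 bits.

0.041 bits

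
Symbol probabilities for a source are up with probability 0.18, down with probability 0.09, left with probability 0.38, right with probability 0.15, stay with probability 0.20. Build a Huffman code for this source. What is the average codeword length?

2.24 bits/symbol

Repeatedly combine the two least-probable nodes; the expected code length is the sum of the merged weights.
merge 9/100 + 3/20 → 6/25
merge 9/50 + 1/5 → 19/50
merge 6/25 + 19/50 → 31/50
merge 19/50 + 31/50 → 1
L = 6/25 + 19/50 + 31/50 + 1 = 56/25 = 2.24 bits/symbol.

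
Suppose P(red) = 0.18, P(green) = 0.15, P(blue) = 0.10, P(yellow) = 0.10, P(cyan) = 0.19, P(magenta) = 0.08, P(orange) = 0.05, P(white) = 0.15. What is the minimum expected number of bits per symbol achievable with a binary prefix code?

Repeatedly combine the two least-probable nodes; the expected code length is the sum of the merged weights.
merge 1/20 + 2/25 → 13/100
merge 1/10 + 1/10 → 1/5
merge 13/100 + 3/20 → 7/25
merge 3/20 + 9/50 → 33/100
merge 19/100 + 1/5 → 39/100
merge 7/25 + 33/100 → 61/100
merge 39/100 + 61/100 → 1
L = 13/100 + 1/5 + 7/25 + 33/100 + 39/100 + 61/100 + 1 = 147/50 = 2.94 bits/symbol.

2.94 bits/symbol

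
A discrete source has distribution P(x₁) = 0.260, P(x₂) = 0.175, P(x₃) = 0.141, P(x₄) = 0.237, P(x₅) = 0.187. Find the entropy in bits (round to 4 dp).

H = −Σ pᵢ log₂ pᵢ.
−0.260·log₂(0.260) = 0.5053
−0.175·log₂(0.175) = 0.4401
−0.141·log₂(0.141) = 0.3985
−0.237·log₂(0.237) = 0.4923
−0.187·log₂(0.187) = 0.4523
Sum ≈ 2.2884 → 2.2884 bits.

2.2884 bits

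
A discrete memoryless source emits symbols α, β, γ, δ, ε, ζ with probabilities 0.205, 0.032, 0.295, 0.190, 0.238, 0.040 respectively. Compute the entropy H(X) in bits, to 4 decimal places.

2.2810 bits

H = −Σ pᵢ log₂ pᵢ.
−0.205·log₂(0.205) = 0.4687
−0.032·log₂(0.032) = 0.1589
−0.295·log₂(0.295) = 0.5196
−0.190·log₂(0.190) = 0.4552
−0.238·log₂(0.238) = 0.4929
−0.040·log₂(0.040) = 0.1858
Sum ≈ 2.2810 → 2.2810 bits.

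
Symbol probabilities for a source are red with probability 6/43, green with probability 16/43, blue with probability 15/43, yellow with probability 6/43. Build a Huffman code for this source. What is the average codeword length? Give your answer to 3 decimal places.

Repeatedly combine the two least-probable nodes; the expected code length is the sum of the merged weights.
merge 6/43 + 6/43 → 12/43
merge 12/43 + 15/43 → 27/43
merge 16/43 + 27/43 → 1
L = 12/43 + 27/43 + 1 = 82/43 ≈ 1.907 bits/symbol.

1.907 bits/symbol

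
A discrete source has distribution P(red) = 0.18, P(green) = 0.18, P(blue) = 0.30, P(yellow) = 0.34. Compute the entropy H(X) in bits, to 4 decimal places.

H = −Σ pᵢ log₂ pᵢ.
−0.18·log₂(0.18) = 0.4453
−0.18·log₂(0.18) = 0.4453
−0.30·log₂(0.30) = 0.5211
−0.34·log₂(0.34) = 0.5292
Sum ≈ 1.9409 → 1.9409 bits.

1.9409 bits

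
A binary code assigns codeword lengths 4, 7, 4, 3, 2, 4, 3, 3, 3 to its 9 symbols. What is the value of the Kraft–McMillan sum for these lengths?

0.9453125

With common denominator 2^7 = 128: Σ 2^(−ℓᵢ) = 8/128 + 1/128 + 8/128 + 16/128 + 32/128 + 8/128 + 16/128 + 16/128 + 16/128 = 121/128 = 0.9453125.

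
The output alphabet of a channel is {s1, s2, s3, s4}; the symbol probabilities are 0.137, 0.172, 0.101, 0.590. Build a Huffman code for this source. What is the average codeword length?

Repeatedly combine the two least-probable nodes; the expected code length is the sum of the merged weights.
merge 101/1000 + 137/1000 → 119/500
merge 43/250 + 119/500 → 41/100
merge 41/100 + 59/100 → 1
L = 119/500 + 41/100 + 1 = 206/125 = 1.648 bits/symbol.

1.648 bits/symbol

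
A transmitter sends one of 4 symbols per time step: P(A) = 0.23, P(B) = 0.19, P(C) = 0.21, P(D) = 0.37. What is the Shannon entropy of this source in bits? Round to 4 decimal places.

H = −Σ pᵢ log₂ pᵢ.
−0.23·log₂(0.23) = 0.4877
−0.19·log₂(0.19) = 0.4552
−0.21·log₂(0.21) = 0.4728
−0.37·log₂(0.37) = 0.5307
Sum ≈ 1.9464 → 1.9464 bits.

1.9464 bits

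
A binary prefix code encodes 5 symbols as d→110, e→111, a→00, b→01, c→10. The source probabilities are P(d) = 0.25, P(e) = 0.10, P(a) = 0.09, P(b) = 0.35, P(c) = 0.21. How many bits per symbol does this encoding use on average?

L̄ = Σ pᵢ·ℓᵢ = 0.25·3 + 0.10·3 + 0.09·2 + 0.35·2 + 0.21·2 = 2.35 bits/symbol.

2.35 bits/symbol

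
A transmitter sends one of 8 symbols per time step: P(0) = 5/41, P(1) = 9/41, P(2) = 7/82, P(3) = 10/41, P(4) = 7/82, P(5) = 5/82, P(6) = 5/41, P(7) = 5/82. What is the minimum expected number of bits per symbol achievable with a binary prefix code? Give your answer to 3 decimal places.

Repeatedly combine the two least-probable nodes; the expected code length is the sum of the merged weights.
merge 5/82 + 5/82 → 5/41
merge 7/82 + 7/82 → 7/41
merge 5/41 + 5/41 → 10/41
merge 5/41 + 7/41 → 12/41
merge 9/41 + 10/41 → 19/41
merge 10/41 + 12/41 → 22/41
merge 19/41 + 22/41 → 1
L = 5/41 + 7/41 + 10/41 + 12/41 + 19/41 + 22/41 + 1 = 116/41 ≈ 2.829 bits/symbol.

2.829 bits/symbol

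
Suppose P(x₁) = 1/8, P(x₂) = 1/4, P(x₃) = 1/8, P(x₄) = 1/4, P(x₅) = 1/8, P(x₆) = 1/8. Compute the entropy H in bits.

Each probability is a power of 1/2, so log₂(1/p) is an integer.
H = Σ p·log₂(1/p) = 1/8·3 + 1/4·2 + 1/8·3 + 1/4·2 + 1/8·3 + 1/8·3 = 2.5 bits.

2.5 bits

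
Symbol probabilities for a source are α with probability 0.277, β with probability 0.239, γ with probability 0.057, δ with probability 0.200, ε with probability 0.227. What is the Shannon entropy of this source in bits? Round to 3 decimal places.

H = −Σ pᵢ log₂ pᵢ.
−0.277·log₂(0.277) = 0.5130
−0.239·log₂(0.239) = 0.4935
−0.057·log₂(0.057) = 0.2356
−0.200·log₂(0.200) = 0.4644
−0.227·log₂(0.227) = 0.4856
Sum ≈ 2.1921 → 2.192 bits.

2.192 bits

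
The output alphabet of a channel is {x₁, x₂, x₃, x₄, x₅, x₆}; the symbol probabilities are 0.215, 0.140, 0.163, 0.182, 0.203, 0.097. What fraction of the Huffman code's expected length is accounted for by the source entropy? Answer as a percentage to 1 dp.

98.4%

Entropy H = −Σ p log₂ p ≈ 2.5413 bits.
Huffman merges: 97/1000+7/50→237/1000; 163/1000+91/500→69/200; 203/1000+43/200→209/500; 237/1000+69/200→291/500; 209/500+291/500→1. L = 1291/500 ≈ 2.5820.
Efficiency = H/L = 2.5413/2.5820 = 98.4%.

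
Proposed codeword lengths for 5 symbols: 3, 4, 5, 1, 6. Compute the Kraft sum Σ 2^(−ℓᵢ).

0.734375

With common denominator 2^6 = 64: Σ 2^(−ℓᵢ) = 8/64 + 4/64 + 2/64 + 32/64 + 1/64 = 47/64 = 0.734375.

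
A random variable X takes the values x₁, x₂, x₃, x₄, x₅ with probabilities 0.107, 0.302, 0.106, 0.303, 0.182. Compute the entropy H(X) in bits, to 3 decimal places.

H = −Σ pᵢ log₂ pᵢ.
−0.107·log₂(0.107) = 0.3450
−0.302·log₂(0.302) = 0.5217
−0.106·log₂(0.106) = 0.3432
−0.303·log₂(0.303) = 0.5220
−0.182·log₂(0.182) = 0.4474
Sum ≈ 2.1792 → 2.179 bits.

2.179 bits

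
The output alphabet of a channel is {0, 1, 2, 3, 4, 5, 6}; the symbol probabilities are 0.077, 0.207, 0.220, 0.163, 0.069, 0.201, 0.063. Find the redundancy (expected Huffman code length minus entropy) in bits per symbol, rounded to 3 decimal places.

Entropy H = −Σ p log₂ p ≈ 2.6450 bits.
Huffman merges: 63/1000+69/1000→33/250; 77/1000+33/250→209/1000; 163/1000+201/1000→91/250; 207/1000+209/1000→52/125; 11/50+91/250→73/125; 52/125+73/125→1. L = 541/200 ≈ 2.7050.
L − H = 2.7050 − 2.6450 = 0.060 bits.

0.060 bits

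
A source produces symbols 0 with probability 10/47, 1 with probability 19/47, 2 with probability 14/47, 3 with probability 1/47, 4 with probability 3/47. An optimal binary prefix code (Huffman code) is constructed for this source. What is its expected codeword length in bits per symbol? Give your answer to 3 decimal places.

Repeatedly combine the two least-probable nodes; the expected code length is the sum of the merged weights.
merge 1/47 + 3/47 → 4/47
merge 4/47 + 10/47 → 14/47
merge 14/47 + 14/47 → 28/47
merge 19/47 + 28/47 → 1
L = 4/47 + 14/47 + 28/47 + 1 = 93/47 ≈ 1.979 bits/symbol.

1.979 bits/symbol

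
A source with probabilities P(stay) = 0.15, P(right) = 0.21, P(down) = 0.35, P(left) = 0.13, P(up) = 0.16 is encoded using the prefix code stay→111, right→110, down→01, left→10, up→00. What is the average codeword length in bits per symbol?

L̄ = Σ pᵢ·ℓᵢ = 0.15·3 + 0.21·3 + 0.35·2 + 0.13·2 + 0.16·2 = 2.36 bits/symbol.

2.36 bits/symbol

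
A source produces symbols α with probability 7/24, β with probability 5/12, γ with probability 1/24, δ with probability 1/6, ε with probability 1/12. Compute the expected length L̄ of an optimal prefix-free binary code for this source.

Repeatedly combine the two least-probable nodes; the expected code length is the sum of the merged weights.
merge 1/24 + 1/12 → 1/8
merge 1/8 + 1/6 → 7/24
merge 7/24 + 7/24 → 7/12
merge 5/12 + 7/12 → 1
L = 1/8 + 7/24 + 7/12 + 1 = 2 bits/symbol.

2 bits/symbol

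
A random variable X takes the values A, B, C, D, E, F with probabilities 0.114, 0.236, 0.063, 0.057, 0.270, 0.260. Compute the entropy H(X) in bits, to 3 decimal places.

2.351 bits

H = −Σ pᵢ log₂ pᵢ.
−0.114·log₂(0.114) = 0.3571
−0.236·log₂(0.236) = 0.4916
−0.063·log₂(0.063) = 0.2513
−0.057·log₂(0.057) = 0.2356
−0.270·log₂(0.270) = 0.5100
−0.260·log₂(0.260) = 0.5053
Sum ≈ 2.3509 → 2.351 bits.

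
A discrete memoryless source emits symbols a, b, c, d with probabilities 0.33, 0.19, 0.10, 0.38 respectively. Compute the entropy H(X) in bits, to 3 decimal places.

1.846 bits

H = −Σ pᵢ log₂ pᵢ.
−0.33·log₂(0.33) = 0.5278
−0.19·log₂(0.19) = 0.4552
−0.10·log₂(0.10) = 0.3322
−0.38·log₂(0.38) = 0.5305
Sum ≈ 1.8457 → 1.846 bits.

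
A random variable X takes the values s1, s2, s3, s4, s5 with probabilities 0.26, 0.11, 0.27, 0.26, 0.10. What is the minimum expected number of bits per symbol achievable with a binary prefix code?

2.21 bits/symbol

Repeatedly combine the two least-probable nodes; the expected code length is the sum of the merged weights.
merge 1/10 + 11/100 → 21/100
merge 21/100 + 13/50 → 47/100
merge 13/50 + 27/100 → 53/100
merge 47/100 + 53/100 → 1
L = 21/100 + 47/100 + 53/100 + 1 = 221/100 = 2.21 bits/symbol.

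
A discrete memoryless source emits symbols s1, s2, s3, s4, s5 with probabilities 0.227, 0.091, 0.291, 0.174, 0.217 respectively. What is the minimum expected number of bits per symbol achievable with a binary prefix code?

2.265 bits/symbol

Repeatedly combine the two least-probable nodes; the expected code length is the sum of the merged weights.
merge 91/1000 + 87/500 → 53/200
merge 217/1000 + 227/1000 → 111/250
merge 53/200 + 291/1000 → 139/250
merge 111/250 + 139/250 → 1
L = 53/200 + 111/250 + 139/250 + 1 = 453/200 = 2.265 bits/symbol.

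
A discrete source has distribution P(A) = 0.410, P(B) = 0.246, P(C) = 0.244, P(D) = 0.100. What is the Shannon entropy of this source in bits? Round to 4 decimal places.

1.8539 bits

H = −Σ pᵢ log₂ pᵢ.
−0.410·log₂(0.410) = 0.5274
−0.246·log₂(0.246) = 0.4977
−0.244·log₂(0.244) = 0.4966
−0.100·log₂(0.100) = 0.3322
Sum ≈ 1.8539 → 1.8539 bits.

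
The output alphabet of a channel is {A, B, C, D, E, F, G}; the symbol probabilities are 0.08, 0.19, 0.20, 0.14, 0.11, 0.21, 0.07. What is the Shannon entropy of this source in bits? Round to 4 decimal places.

2.6999 bits

H = −Σ pᵢ log₂ pᵢ.
−0.08·log₂(0.08) = 0.2915
−0.19·log₂(0.19) = 0.4552
−0.20·log₂(0.20) = 0.4644
−0.14·log₂(0.14) = 0.3971
−0.11·log₂(0.11) = 0.3503
−0.21·log₂(0.21) = 0.4728
−0.07·log₂(0.07) = 0.2686
Sum ≈ 2.6999 → 2.6999 bits.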